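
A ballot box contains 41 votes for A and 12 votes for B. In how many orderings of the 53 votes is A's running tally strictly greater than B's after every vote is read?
Strict-lead orderings = 145975678030

Total orderings of the 53 votes with 41 for A: C(53, 41) = 266783135710. By the Bertrand ballot formula (Cycle Lemma / reflection principle), the number of orderings in which A is strictly ahead of B throughout is (p − q)/(p + q) · C(p + q, p) = (41 − 12)/(41 + 12) · 266783135710 = 145975678030.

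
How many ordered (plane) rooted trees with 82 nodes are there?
C_81 = 4462290049988320482463241297506133183499654740

These ordered rooted trees are counted by the Catalan number C_n = (1/(n + 1)) · C(2n, n). For n = 81: C_81 = (1/82) · C(162, 81) = 365907784099042279561985786395502921046971688680/82 = 4462290049988320482463241297506133183499654740.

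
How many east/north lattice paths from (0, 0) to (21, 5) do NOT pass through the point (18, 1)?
Number of paths = 65115

Total paths from (0, 0) to (21, 5): C(26, 21) = 65780. Paths through (18, 1): (paths (0, 0) → (18, 1)) × (paths (18, 1) → (21, 5)) = C(19, 18) · C(7, 3) = 19 · 35 = 665. Avoidance count = 65780 − 665 = 65115.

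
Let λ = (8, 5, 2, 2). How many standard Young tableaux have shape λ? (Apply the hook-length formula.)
# SYT of shape (8, 5, 2, 2) = 848640

Hook-length formula: f^λ = n! / Π hook(c), product over all cells c of the Young diagram. For λ = (8, 5, 2, 2), n = 17 boxes. Hook lengths by row (left-to-right, top-to-bottom): [11, 10, 7, 6, 5, 3, 2, 1]; [7, 6, 3, 2, 1]; [3, 2]; [2, 1]. Product of hooks = 419126400. So f^λ = 17! / 419126400 = 355687428096000 / 419126400 = 848640.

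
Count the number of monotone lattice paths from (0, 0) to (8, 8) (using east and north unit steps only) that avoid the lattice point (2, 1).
Number of paths = 7722

Total paths from (0, 0) to (8, 8): C(16, 8) = 12870. Paths through (2, 1): (paths (0, 0) → (2, 1)) × (paths (2, 1) → (8, 8)) = C(3, 2) · C(13, 6) = 3 · 1716 = 5148. Avoidance count = 12870 − 5148 = 7722.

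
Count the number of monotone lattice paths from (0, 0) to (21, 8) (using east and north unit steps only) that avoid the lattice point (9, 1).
Number of paths = 3788265

Total paths from (0, 0) to (21, 8): C(29, 21) = 4292145. Paths through (9, 1): (paths (0, 0) → (9, 1)) × (paths (9, 1) → (21, 8)) = C(10, 9) · C(19, 12) = 10 · 50388 = 503880. Avoidance count = 4292145 − 503880 = 3788265.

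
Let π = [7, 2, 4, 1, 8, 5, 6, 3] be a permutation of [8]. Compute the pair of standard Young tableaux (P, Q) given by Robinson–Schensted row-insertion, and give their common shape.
P = [1, 3, 5, 6] / [2, 4] / [7, 8];  Q = [1, 3, 5, 7] / [2, 6] / [4, 8];  common shape = (4, 2, 2)

Row-insert the values π_1, π_2, … into P one at a time, bumping the leftmost entry strictly greater than the inserted value down to the next row. The recording tableau Q records, in position (i, j), the step at which that cell was added to P.
  Insert 7 (step 1): P = [7];  Q = [1]
  Insert 2 (step 2): P = [2] / [7];  Q = [1] / [2]
  Insert 4 (step 3): P = [2, 4] / [7];  Q = [1, 3] / [2]
  Insert 1 (step 4): P = [1, 4] / [2] / [7];  Q = [1, 3] / [2] / [4]
  Insert 8 (step 5): P = [1, 4, 8] / [2] / [7];  Q = [1, 3, 5] / [2] / [4]
  Insert 5 (step 6): P = [1, 4, 5] / [2, 8] / [7];  Q = [1, 3, 5] / [2, 6] / [4]
  Insert 6 (step 7): P = [1, 4, 5, 6] / [2, 8] / [7];  Q = [1, 3, 5, 7] / [2, 6] / [4]
  Insert 3 (step 8): P = [1, 3, 5, 6] / [2, 4] / [7, 8];  Q = [1, 3, 5, 7] / [2, 6] / [4, 8]
Final shape: (4, 2, 2).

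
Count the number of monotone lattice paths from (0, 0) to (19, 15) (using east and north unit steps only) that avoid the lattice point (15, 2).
Number of paths = 1855643840

Total paths from (0, 0) to (19, 15): C(34, 19) = 1855967520. Paths through (15, 2): (paths (0, 0) → (15, 2)) × (paths (15, 2) → (19, 15)) = C(17, 15) · C(17, 4) = 136 · 2380 = 323680. Avoidance count = 1855967520 − 323680 = 1855643840.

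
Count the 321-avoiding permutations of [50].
C_50 = 1978261657756160653623774456

These 321-avoiding permutations are counted by the Catalan number C_n = (1/(n + 1)) · C(2n, n). For n = 50: C_50 = (1/51) · C(100, 50) = 100891344545564193334812497256/51 = 1978261657756160653623774456.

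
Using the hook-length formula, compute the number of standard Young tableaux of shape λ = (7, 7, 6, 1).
# SYT of shape (7, 7, 6, 1) = 19953648

Hook-length formula: f^λ = n! / Π hook(c), product over all cells c of the Young diagram. For λ = (7, 7, 6, 1), n = 21 boxes. Hook lengths by row (left-to-right, top-to-bottom): [10, 8, 7, 6, 5, 4, 2]; [9, 7, 6, 5, 4, 3, 1]; [7, 5, 4, 3, 2, 1]; [1]. Product of hooks = 2560481280000. So f^λ = 21! / 2560481280000 = 51090942171709440000 / 2560481280000 = 19953648.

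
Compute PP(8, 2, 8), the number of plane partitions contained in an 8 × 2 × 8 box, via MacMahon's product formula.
PP(8, 2, 8) = 34763300

Evaluate the triple product over i = 1..8, j = 1..2, k = 1..8. The factors are (2/1) · (3/2) · (4/3) · (5/4) · (6/5) · (7/6) · (8/7) · (9/8) · … (128 factors total). The numerators and denominators telescope so the product is an integer; carrying out the multiplication exactly gives PP(8, 2, 8) = 34763300.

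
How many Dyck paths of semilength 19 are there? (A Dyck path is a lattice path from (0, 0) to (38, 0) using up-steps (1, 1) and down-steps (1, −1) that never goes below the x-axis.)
C_19 = 1767263190

These Dyck paths are counted by the Catalan number C_n = (1/(n + 1)) · C(2n, n). For n = 19: C_19 = (1/20) · C(38, 19) = 35345263800/20 = 1767263190.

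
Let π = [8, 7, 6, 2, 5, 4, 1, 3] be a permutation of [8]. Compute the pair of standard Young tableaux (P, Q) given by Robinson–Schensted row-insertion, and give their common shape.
P = [1, 3] / [2, 4] / [5] / [6] / [7] / [8];  Q = [1, 5] / [2, 8] / [3] / [4] / [6] / [7];  common shape = (2, 2, 1, 1, 1, 1)

Row-insert the values π_1, π_2, … into P one at a time, bumping the leftmost entry strictly greater than the inserted value down to the next row. The recording tableau Q records, in position (i, j), the step at which that cell was added to P.
  Insert 8 (step 1): P = [8];  Q = [1]
  Insert 7 (step 2): P = [7] / [8];  Q = [1] / [2]
  Insert 6 (step 3): P = [6] / [7] / [8];  Q = [1] / [2] / [3]
  Insert 2 (step 4): P = [2] / [6] / [7] / [8];  Q = [1] / [2] / [3] / [4]
  Insert 5 (step 5): P = [2, 5] / [6] / [7] / [8];  Q = [1, 5] / [2] / [3] / [4]
  Insert 4 (step 6): P = [2, 4] / [5] / [6] / [7] / [8];  Q = [1, 5] / [2] / [3] / [4] / [6]
  Insert 1 (step 7): P = [1, 4] / [2] / [5] / [6] / [7] / [8];  Q = [1, 5] / [2] / [3] / [4] / [6] / [7]
  Insert 3 (step 8): P = [1, 3] / [2, 4] / [5] / [6] / [7] / [8];  Q = [1, 5] / [2, 8] / [3] / [4] / [6] / [7]
Final shape: (2, 2, 1, 1, 1, 1).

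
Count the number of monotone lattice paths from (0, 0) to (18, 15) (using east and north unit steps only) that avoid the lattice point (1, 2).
Number of paths = 677878770

Total paths from (0, 0) to (18, 15): C(33, 18) = 1037158320. Paths through (1, 2): (paths (0, 0) → (1, 2)) × (paths (1, 2) → (18, 15)) = C(3, 1) · C(30, 17) = 3 · 119759850 = 359279550. Avoidance count = 1037158320 − 359279550 = 677878770.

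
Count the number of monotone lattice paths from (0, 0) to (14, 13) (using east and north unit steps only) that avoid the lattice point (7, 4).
Number of paths = 16283100

Total paths from (0, 0) to (14, 13): C(27, 14) = 20058300. Paths through (7, 4): (paths (0, 0) → (7, 4)) × (paths (7, 4) → (14, 13)) = C(11, 7) · C(16, 7) = 330 · 11440 = 3775200. Avoidance count = 20058300 − 3775200 = 16283100.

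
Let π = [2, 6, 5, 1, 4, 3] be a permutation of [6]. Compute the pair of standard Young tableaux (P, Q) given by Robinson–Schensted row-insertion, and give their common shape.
P = [1, 3] / [2, 4] / [5] / [6];  Q = [1, 2] / [3, 5] / [4] / [6];  common shape = (2, 2, 1, 1)

Row-insert the values π_1, π_2, … into P one at a time, bumping the leftmost entry strictly greater than the inserted value down to the next row. The recording tableau Q records, in position (i, j), the step at which that cell was added to P.
  Insert 2 (step 1): P = [2];  Q = [1]
  Insert 6 (step 2): P = [2, 6];  Q = [1, 2]
  Insert 5 (step 3): P = [2, 5] / [6];  Q = [1, 2] / [3]
  Insert 1 (step 4): P = [1, 5] / [2] / [6];  Q = [1, 2] / [3] / [4]
  Insert 4 (step 5): P = [1, 4] / [2, 5] / [6];  Q = [1, 2] / [3, 5] / [4]
  Insert 3 (step 6): P = [1, 3] / [2, 4] / [5] / [6];  Q = [1, 2] / [3, 5] / [4] / [6]
Final shape: (2, 2, 1, 1).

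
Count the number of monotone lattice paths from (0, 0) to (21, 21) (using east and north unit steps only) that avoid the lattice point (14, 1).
Number of paths = 538244553990

Total paths from (0, 0) to (21, 21): C(42, 21) = 538257874440. Paths through (14, 1): (paths (0, 0) → (14, 1)) × (paths (14, 1) → (21, 21)) = C(15, 14) · C(27, 7) = 15 · 888030 = 13320450. Avoidance count = 538257874440 − 13320450 = 538244553990.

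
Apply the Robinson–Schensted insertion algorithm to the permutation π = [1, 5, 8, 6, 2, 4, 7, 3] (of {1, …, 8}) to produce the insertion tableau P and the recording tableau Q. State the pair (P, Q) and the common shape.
P = [1, 2, 3, 7] / [4, 6] / [5] / [8];  Q = [1, 2, 3, 7] / [4, 6] / [5] / [8];  common shape = (4, 2, 1, 1)

Row-insert the values π_1, π_2, … into P one at a time, bumping the leftmost entry strictly greater than the inserted value down to the next row. The recording tableau Q records, in position (i, j), the step at which that cell was added to P.
  Insert 1 (step 1): P = [1];  Q = [1]
  Insert 5 (step 2): P = [1, 5];  Q = [1, 2]
  Insert 8 (step 3): P = [1, 5, 8];  Q = [1, 2, 3]
  Insert 6 (step 4): P = [1, 5, 6] / [8];  Q = [1, 2, 3] / [4]
  Insert 2 (step 5): P = [1, 2, 6] / [5] / [8];  Q = [1, 2, 3] / [4] / [5]
  Insert 4 (step 6): P = [1, 2, 4] / [5, 6] / [8];  Q = [1, 2, 3] / [4, 6] / [5]
  Insert 7 (step 7): P = [1, 2, 4, 7] / [5, 6] / [8];  Q = [1, 2, 3, 7] / [4, 6] / [5]
  Insert 3 (step 8): P = [1, 2, 3, 7] / [4, 6] / [5] / [8];  Q = [1, 2, 3, 7] / [4, 6] / [5] / [8]
Final shape: (4, 2, 1, 1).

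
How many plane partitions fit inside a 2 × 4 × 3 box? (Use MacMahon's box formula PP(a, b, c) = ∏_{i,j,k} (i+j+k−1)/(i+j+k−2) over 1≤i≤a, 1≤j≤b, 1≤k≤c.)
PP(2, 4, 3) = 490

Evaluate the triple product over i = 1..2, j = 1..4, k = 1..3. The factors are (2/1) · (3/2) · (4/3) · (3/2) · (4/3) · (5/4) · (4/3) · (5/4) · … (24 factors total). The numerators and denominators telescope so the product is an integer; carrying out the multiplication exactly gives PP(2, 4, 3) = 490.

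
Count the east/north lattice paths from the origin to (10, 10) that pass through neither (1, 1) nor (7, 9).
Number of paths = 65780

Inclusion–exclusion. Total paths: C(20, 10) = 184756. Through P₁: C(2, 1)·C(18, 9) = 97240. Through P₂: C(16, 7)·C(4, 3) = 45760. Since P₁ is strictly southwest of P₂, a monotone path through both must visit P₁ then P₂; paths through both = C(2, 1)·C(14, 6)·C(4, 3) = 24024. Avoid both = 184756 − 97240 − 45760 + 24024 = 65780.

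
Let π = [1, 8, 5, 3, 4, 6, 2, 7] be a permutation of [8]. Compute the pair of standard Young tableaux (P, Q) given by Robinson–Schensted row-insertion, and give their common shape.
P = [1, 2, 4, 6, 7] / [3] / [5] / [8];  Q = [1, 2, 5, 6, 8] / [3] / [4] / [7];  common shape = (5, 1, 1, 1)

Row-insert the values π_1, π_2, … into P one at a time, bumping the leftmost entry strictly greater than the inserted value down to the next row. The recording tableau Q records, in position (i, j), the step at which that cell was added to P.
  Insert 1 (step 1): P = [1];  Q = [1]
  Insert 8 (step 2): P = [1, 8];  Q = [1, 2]
  Insert 5 (step 3): P = [1, 5] / [8];  Q = [1, 2] / [3]
  Insert 3 (step 4): P = [1, 3] / [5] / [8];  Q = [1, 2] / [3] / [4]
  Insert 4 (step 5): P = [1, 3, 4] / [5] / [8];  Q = [1, 2, 5] / [3] / [4]
  Insert 6 (step 6): P = [1, 3, 4, 6] / [5] / [8];  Q = [1, 2, 5, 6] / [3] / [4]
  Insert 2 (step 7): P = [1, 2, 4, 6] / [3] / [5] / [8];  Q = [1, 2, 5, 6] / [3] / [4] / [7]
  Insert 7 (step 8): P = [1, 2, 4, 6, 7] / [3] / [5] / [8];  Q = [1, 2, 5, 6, 8] / [3] / [4] / [7]
Final shape: (5, 1, 1, 1).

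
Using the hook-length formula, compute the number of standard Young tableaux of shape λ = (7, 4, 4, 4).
# SYT of shape (7, 4, 4, 4) = 3879876

Hook-length formula: f^λ = n! / Π hook(c), product over all cells c of the Young diagram. For λ = (7, 4, 4, 4), n = 19 boxes. Hook lengths by row (left-to-right, top-to-bottom): [10, 9, 8, 7, 3, 2, 1]; [6, 5, 4, 3]; [5, 4, 3, 2]; [4, 3, 2, 1]. Product of hooks = 31352832000. So f^λ = 19! / 31352832000 = 121645100408832000 / 31352832000 = 3879876.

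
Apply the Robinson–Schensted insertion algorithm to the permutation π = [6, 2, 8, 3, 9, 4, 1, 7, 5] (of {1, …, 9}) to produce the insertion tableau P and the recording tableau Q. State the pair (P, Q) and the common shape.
P = [1, 3, 4, 5] / [2, 7, 9] / [6, 8];  Q = [1, 3, 5, 8] / [2, 4, 6] / [7, 9];  common shape = (4, 3, 2)

Row-insert the values π_1, π_2, … into P one at a time, bumping the leftmost entry strictly greater than the inserted value down to the next row. The recording tableau Q records, in position (i, j), the step at which that cell was added to P.
  Insert 6 (step 1): P = [6];  Q = [1]
  Insert 2 (step 2): P = [2] / [6];  Q = [1] / [2]
  Insert 8 (step 3): P = [2, 8] / [6];  Q = [1, 3] / [2]
  Insert 3 (step 4): P = [2, 3] / [6, 8];  Q = [1, 3] / [2, 4]
  Insert 9 (step 5): P = [2, 3, 9] / [6, 8];  Q = [1, 3, 5] / [2, 4]
  Insert 4 (step 6): P = [2, 3, 4] / [6, 8, 9];  Q = [1, 3, 5] / [2, 4, 6]
  Insert 1 (step 7): P = [1, 3, 4] / [2, 8, 9] / [6];  Q = [1, 3, 5] / [2, 4, 6] / [7]
  Insert 7 (step 8): P = [1, 3, 4, 7] / [2, 8, 9] / [6];  Q = [1, 3, 5, 8] / [2, 4, 6] / [7]
  Insert 5 (step 9): P = [1, 3, 4, 5] / [2, 7, 9] / [6, 8];  Q = [1, 3, 5, 8] / [2, 4, 6] / [7, 9]
Final shape: (4, 3, 2).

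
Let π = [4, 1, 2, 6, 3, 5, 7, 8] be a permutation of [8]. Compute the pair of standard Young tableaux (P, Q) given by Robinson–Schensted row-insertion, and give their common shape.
P = [1, 2, 3, 5, 7, 8] / [4, 6];  Q = [1, 3, 4, 6, 7, 8] / [2, 5];  common shape = (6, 2)

Row-insert the values π_1, π_2, … into P one at a time, bumping the leftmost entry strictly greater than the inserted value down to the next row. The recording tableau Q records, in position (i, j), the step at which that cell was added to P.
  Insert 4 (step 1): P = [4];  Q = [1]
  Insert 1 (step 2): P = [1] / [4];  Q = [1] / [2]
  Insert 2 (step 3): P = [1, 2] / [4];  Q = [1, 3] / [2]
  Insert 6 (step 4): P = [1, 2, 6] / [4];  Q = [1, 3, 4] / [2]
  Insert 3 (step 5): P = [1, 2, 3] / [4, 6];  Q = [1, 3, 4] / [2, 5]
  Insert 5 (step 6): P = [1, 2, 3, 5] / [4, 6];  Q = [1, 3, 4, 6] / [2, 5]
  Insert 7 (step 7): P = [1, 2, 3, 5, 7] / [4, 6];  Q = [1, 3, 4, 6, 7] / [2, 5]
  Insert 8 (step 8): P = [1, 2, 3, 5, 7, 8] / [4, 6];  Q = [1, 3, 4, 6, 7, 8] / [2, 5]
Final shape: (6, 2).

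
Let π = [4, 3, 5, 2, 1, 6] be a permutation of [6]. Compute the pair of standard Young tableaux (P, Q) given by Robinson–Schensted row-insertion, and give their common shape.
P = [1, 5, 6] / [2] / [3] / [4];  Q = [1, 3, 6] / [2] / [4] / [5];  common shape = (3, 1, 1, 1)

Row-insert the values π_1, π_2, … into P one at a time, bumping the leftmost entry strictly greater than the inserted value down to the next row. The recording tableau Q records, in position (i, j), the step at which that cell was added to P.
  Insert 4 (step 1): P = [4];  Q = [1]
  Insert 3 (step 2): P = [3] / [4];  Q = [1] / [2]
  Insert 5 (step 3): P = [3, 5] / [4];  Q = [1, 3] / [2]
  Insert 2 (step 4): P = [2, 5] / [3] / [4];  Q = [1, 3] / [2] / [4]
  Insert 1 (step 5): P = [1, 5] / [2] / [3] / [4];  Q = [1, 3] / [2] / [4] / [5]
  Insert 6 (step 6): P = [1, 5, 6] / [2] / [3] / [4];  Q = [1, 3, 6] / [2] / [4] / [5]
Final shape: (3, 1, 1, 1).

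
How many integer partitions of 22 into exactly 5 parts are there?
p(22, 5 parts) = 119

Partitions of n into exactly k parts are in bijection with partitions of n − k into at most k parts (subtract 1 from each part). So p(22, exactly 5) = p(17, parts ≤ 5). Computing via the recurrence p(m, j) = p(m, j−1) + p(m−j, j) gives 119.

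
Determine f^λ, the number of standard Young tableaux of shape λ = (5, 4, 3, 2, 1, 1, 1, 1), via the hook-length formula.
# SYT of shape (5, 4, 3, 2, 1, 1, 1, 1) = 9801792

Hook-length formula: f^λ = n! / Π hook(c), product over all cells c of the Young diagram. For λ = (5, 4, 3, 2, 1, 1, 1, 1), n = 18 boxes. Hook lengths by row (left-to-right, top-to-bottom): [12, 7, 5, 3, 1]; [10, 5, 3, 1]; [8, 3, 1]; [6, 1]; [4]; [3]; [2]; [1]. Product of hooks = 653184000. So f^λ = 18! / 653184000 = 6402373705728000 / 653184000 = 9801792.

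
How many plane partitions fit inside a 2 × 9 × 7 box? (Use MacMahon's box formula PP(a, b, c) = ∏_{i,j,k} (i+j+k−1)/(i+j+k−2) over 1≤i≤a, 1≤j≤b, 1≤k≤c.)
PP(2, 9, 7) = 27810640

Evaluate the triple product over i = 1..2, j = 1..9, k = 1..7. The factors are (2/1) · (3/2) · (4/3) · (5/4) · (6/5) · (7/6) · (8/7) · (3/2) · … (126 factors total). The numerators and denominators telescope so the product is an integer; carrying out the multiplication exactly gives PP(2, 9, 7) = 27810640.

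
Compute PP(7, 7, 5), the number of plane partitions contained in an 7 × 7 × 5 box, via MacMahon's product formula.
PP(7, 7, 5) = 13710834632352

Evaluate the triple product over i = 1..7, j = 1..7, k = 1..5. The factors are (2/1) · (3/2) · (4/3) · (5/4) · (6/5) · (3/2) · (4/3) · (5/4) · … (245 factors total). The numerators and denominators telescope so the product is an integer; carrying out the multiplication exactly gives PP(7, 7, 5) = 13710834632352.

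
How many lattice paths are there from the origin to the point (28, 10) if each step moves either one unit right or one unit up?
Number of paths = 472733756

A monotone lattice path from (0, 0) to (28, 10) consists of 28 east steps and 10 north steps in some order, so it is determined by which 28 of the 38 steps are east. The count is C(38, 28) = 472733756.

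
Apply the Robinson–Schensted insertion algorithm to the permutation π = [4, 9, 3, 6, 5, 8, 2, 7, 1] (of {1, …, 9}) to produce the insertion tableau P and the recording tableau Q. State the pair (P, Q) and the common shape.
P = [1, 5, 7] / [2, 6, 8] / [3] / [4] / [9];  Q = [1, 2, 6] / [3, 4, 8] / [5] / [7] / [9];  common shape = (3, 3, 1, 1, 1)

Row-insert the values π_1, π_2, … into P one at a time, bumping the leftmost entry strictly greater than the inserted value down to the next row. The recording tableau Q records, in position (i, j), the step at which that cell was added to P.
  Insert 4 (step 1): P = [4];  Q = [1]
  Insert 9 (step 2): P = [4, 9];  Q = [1, 2]
  Insert 3 (step 3): P = [3, 9] / [4];  Q = [1, 2] / [3]
  Insert 6 (step 4): P = [3, 6] / [4, 9];  Q = [1, 2] / [3, 4]
  Insert 5 (step 5): P = [3, 5] / [4, 6] / [9];  Q = [1, 2] / [3, 4] / [5]
  Insert 8 (step 6): P = [3, 5, 8] / [4, 6] / [9];  Q = [1, 2, 6] / [3, 4] / [5]
  Insert 2 (step 7): P = [2, 5, 8] / [3, 6] / [4] / [9];  Q = [1, 2, 6] / [3, 4] / [5] / [7]
  Insert 7 (step 8): P = [2, 5, 7] / [3, 6, 8] / [4] / [9];  Q = [1, 2, 6] / [3, 4, 8] / [5] / [7]
  Insert 1 (step 9): P = [1, 5, 7] / [2, 6, 8] / [3] / [4] / [9];  Q = [1, 2, 6] / [3, 4, 8] / [5] / [7] / [9]
Final shape: (3, 3, 1, 1, 1).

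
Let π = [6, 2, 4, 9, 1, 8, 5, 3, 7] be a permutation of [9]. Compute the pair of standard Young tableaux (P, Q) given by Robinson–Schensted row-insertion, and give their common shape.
P = [1, 3, 5, 7] / [2, 4] / [6, 8] / [9];  Q = [1, 3, 4, 9] / [2, 6] / [5, 7] / [8];  common shape = (4, 2, 2, 1)

Row-insert the values π_1, π_2, … into P one at a time, bumping the leftmost entry strictly greater than the inserted value down to the next row. The recording tableau Q records, in position (i, j), the step at which that cell was added to P.
  Insert 6 (step 1): P = [6];  Q = [1]
  Insert 2 (step 2): P = [2] / [6];  Q = [1] / [2]
  Insert 4 (step 3): P = [2, 4] / [6];  Q = [1, 3] / [2]
  Insert 9 (step 4): P = [2, 4, 9] / [6];  Q = [1, 3, 4] / [2]
  Insert 1 (step 5): P = [1, 4, 9] / [2] / [6];  Q = [1, 3, 4] / [2] / [5]
  Insert 8 (step 6): P = [1, 4, 8] / [2, 9] / [6];  Q = [1, 3, 4] / [2, 6] / [5]
  Insert 5 (step 7): P = [1, 4, 5] / [2, 8] / [6, 9];  Q = [1, 3, 4] / [2, 6] / [5, 7]
  Insert 3 (step 8): P = [1, 3, 5] / [2, 4] / [6, 8] / [9];  Q = [1, 3, 4] / [2, 6] / [5, 7] / [8]
  Insert 7 (step 9): P = [1, 3, 5, 7] / [2, 4] / [6, 8] / [9];  Q = [1, 3, 4, 9] / [2, 6] / [5, 7] / [8]
Final shape: (4, 2, 2, 1).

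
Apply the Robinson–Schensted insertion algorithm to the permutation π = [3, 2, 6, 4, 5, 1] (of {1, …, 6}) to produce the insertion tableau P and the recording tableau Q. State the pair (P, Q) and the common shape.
P = [1, 4, 5] / [2, 6] / [3];  Q = [1, 3, 5] / [2, 4] / [6];  common shape = (3, 2, 1)

Row-insert the values π_1, π_2, … into P one at a time, bumping the leftmost entry strictly greater than the inserted value down to the next row. The recording tableau Q records, in position (i, j), the step at which that cell was added to P.
  Insert 3 (step 1): P = [3];  Q = [1]
  Insert 2 (step 2): P = [2] / [3];  Q = [1] / [2]
  Insert 6 (step 3): P = [2, 6] / [3];  Q = [1, 3] / [2]
  Insert 4 (step 4): P = [2, 4] / [3, 6];  Q = [1, 3] / [2, 4]
  Insert 5 (step 5): P = [2, 4, 5] / [3, 6];  Q = [1, 3, 5] / [2, 4]
  Insert 1 (step 6): P = [1, 4, 5] / [2, 6] / [3];  Q = [1, 3, 5] / [2, 4] / [6]
Final shape: (3, 2, 1).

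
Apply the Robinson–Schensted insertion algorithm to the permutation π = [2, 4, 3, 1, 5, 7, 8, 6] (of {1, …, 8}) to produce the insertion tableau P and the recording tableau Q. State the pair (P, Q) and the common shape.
P = [1, 3, 5, 6, 8] / [2, 7] / [4];  Q = [1, 2, 5, 6, 7] / [3, 8] / [4];  common shape = (5, 2, 1)

Row-insert the values π_1, π_2, … into P one at a time, bumping the leftmost entry strictly greater than the inserted value down to the next row. The recording tableau Q records, in position (i, j), the step at which that cell was added to P.
  Insert 2 (step 1): P = [2];  Q = [1]
  Insert 4 (step 2): P = [2, 4];  Q = [1, 2]
  Insert 3 (step 3): P = [2, 3] / [4];  Q = [1, 2] / [3]
  Insert 1 (step 4): P = [1, 3] / [2] / [4];  Q = [1, 2] / [3] / [4]
  Insert 5 (step 5): P = [1, 3, 5] / [2] / [4];  Q = [1, 2, 5] / [3] / [4]
  Insert 7 (step 6): P = [1, 3, 5, 7] / [2] / [4];  Q = [1, 2, 5, 6] / [3] / [4]
  Insert 8 (step 7): P = [1, 3, 5, 7, 8] / [2] / [4];  Q = [1, 2, 5, 6, 7] / [3] / [4]
  Insert 6 (step 8): P = [1, 3, 5, 6, 8] / [2, 7] / [4];  Q = [1, 2, 5, 6, 7] / [3, 8] / [4]
Final shape: (5, 2, 1).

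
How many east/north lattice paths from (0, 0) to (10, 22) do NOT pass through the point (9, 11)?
Number of paths = 62496720

Total paths from (0, 0) to (10, 22): C(32, 10) = 64512240. Paths through (9, 11): (paths (0, 0) → (9, 11)) × (paths (9, 11) → (10, 22)) = C(20, 9) · C(12, 1) = 167960 · 12 = 2015520. Avoidance count = 64512240 − 2015520 = 62496720.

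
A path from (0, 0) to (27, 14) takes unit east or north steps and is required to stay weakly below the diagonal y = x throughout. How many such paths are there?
Number of paths = 17620076360

By the reflection principle (André's argument), the number of monotone paths to (27, 14) with n ≤ m that never go above y = x is C(41, 27) − C(41, 28) = 35240152720 − 17620076360 = 17620076360.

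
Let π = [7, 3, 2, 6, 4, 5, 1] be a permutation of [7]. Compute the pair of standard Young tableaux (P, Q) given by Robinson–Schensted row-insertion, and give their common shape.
P = [1, 4, 5] / [2, 6] / [3] / [7];  Q = [1, 4, 6] / [2, 5] / [3] / [7];  common shape = (3, 2, 1, 1)

Row-insert the values π_1, π_2, … into P one at a time, bumping the leftmost entry strictly greater than the inserted value down to the next row. The recording tableau Q records, in position (i, j), the step at which that cell was added to P.
  Insert 7 (step 1): P = [7];  Q = [1]
  Insert 3 (step 2): P = [3] / [7];  Q = [1] / [2]
  Insert 2 (step 3): P = [2] / [3] / [7];  Q = [1] / [2] / [3]
  Insert 6 (step 4): P = [2, 6] / [3] / [7];  Q = [1, 4] / [2] / [3]
  Insert 4 (step 5): P = [2, 4] / [3, 6] / [7];  Q = [1, 4] / [2, 5] / [3]
  Insert 5 (step 6): P = [2, 4, 5] / [3, 6] / [7];  Q = [1, 4, 6] / [2, 5] / [3]
  Insert 1 (step 7): P = [1, 4, 5] / [2, 6] / [3] / [7];  Q = [1, 4, 6] / [2, 5] / [3] / [7]
Final shape: (3, 2, 1, 1).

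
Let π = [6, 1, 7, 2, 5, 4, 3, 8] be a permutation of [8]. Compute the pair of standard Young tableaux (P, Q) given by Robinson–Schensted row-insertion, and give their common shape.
P = [1, 2, 3, 8] / [4, 7] / [5] / [6];  Q = [1, 3, 5, 8] / [2, 4] / [6] / [7];  common shape = (4, 2, 1, 1)

Row-insert the values π_1, π_2, … into P one at a time, bumping the leftmost entry strictly greater than the inserted value down to the next row. The recording tableau Q records, in position (i, j), the step at which that cell was added to P.
  Insert 6 (step 1): P = [6];  Q = [1]
  Insert 1 (step 2): P = [1] / [6];  Q = [1] / [2]
  Insert 7 (step 3): P = [1, 7] / [6];  Q = [1, 3] / [2]
  Insert 2 (step 4): P = [1, 2] / [6, 7];  Q = [1, 3] / [2, 4]
  Insert 5 (step 5): P = [1, 2, 5] / [6, 7];  Q = [1, 3, 5] / [2, 4]
  Insert 4 (step 6): P = [1, 2, 4] / [5, 7] / [6];  Q = [1, 3, 5] / [2, 4] / [6]
  Insert 3 (step 7): P = [1, 2, 3] / [4, 7] / [5] / [6];  Q = [1, 3, 5] / [2, 4] / [6] / [7]
  Insert 8 (step 8): P = [1, 2, 3, 8] / [4, 7] / [5] / [6];  Q = [1, 3, 5, 8] / [2, 4] / [6] / [7]
Final shape: (4, 2, 1, 1).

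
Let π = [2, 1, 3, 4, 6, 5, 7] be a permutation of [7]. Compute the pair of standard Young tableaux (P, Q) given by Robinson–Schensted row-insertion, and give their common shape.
P = [1, 3, 4, 5, 7] / [2, 6];  Q = [1, 3, 4, 5, 7] / [2, 6];  common shape = (5, 2)

Row-insert the values π_1, π_2, … into P one at a time, bumping the leftmost entry strictly greater than the inserted value down to the next row. The recording tableau Q records, in position (i, j), the step at which that cell was added to P.
  Insert 2 (step 1): P = [2];  Q = [1]
  Insert 1 (step 2): P = [1] / [2];  Q = [1] / [2]
  Insert 3 (step 3): P = [1, 3] / [2];  Q = [1, 3] / [2]
  Insert 4 (step 4): P = [1, 3, 4] / [2];  Q = [1, 3, 4] / [2]
  Insert 6 (step 5): P = [1, 3, 4, 6] / [2];  Q = [1, 3, 4, 5] / [2]
  Insert 5 (step 6): P = [1, 3, 4, 5] / [2, 6];  Q = [1, 3, 4, 5] / [2, 6]
  Insert 7 (step 7): P = [1, 3, 4, 5, 7] / [2, 6];  Q = [1, 3, 4, 5, 7] / [2, 6]
Final shape: (5, 2).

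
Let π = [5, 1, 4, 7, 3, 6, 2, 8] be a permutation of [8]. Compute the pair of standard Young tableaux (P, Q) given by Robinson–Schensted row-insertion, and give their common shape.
P = [1, 2, 6, 8] / [3, 7] / [4] / [5];  Q = [1, 3, 4, 8] / [2, 6] / [5] / [7];  common shape = (4, 2, 1, 1)

Row-insert the values π_1, π_2, … into P one at a time, bumping the leftmost entry strictly greater than the inserted value down to the next row. The recording tableau Q records, in position (i, j), the step at which that cell was added to P.
  Insert 5 (step 1): P = [5];  Q = [1]
  Insert 1 (step 2): P = [1] / [5];  Q = [1] / [2]
  Insert 4 (step 3): P = [1, 4] / [5];  Q = [1, 3] / [2]
  Insert 7 (step 4): P = [1, 4, 7] / [5];  Q = [1, 3, 4] / [2]
  Insert 3 (step 5): P = [1, 3, 7] / [4] / [5];  Q = [1, 3, 4] / [2] / [5]
  Insert 6 (step 6): P = [1, 3, 6] / [4, 7] / [5];  Q = [1, 3, 4] / [2, 6] / [5]
  Insert 2 (step 7): P = [1, 2, 6] / [3, 7] / [4] / [5];  Q = [1, 3, 4] / [2, 6] / [5] / [7]
  Insert 8 (step 8): P = [1, 2, 6, 8] / [3, 7] / [4] / [5];  Q = [1, 3, 4, 8] / [2, 6] / [5] / [7]
Final shape: (4, 2, 1, 1).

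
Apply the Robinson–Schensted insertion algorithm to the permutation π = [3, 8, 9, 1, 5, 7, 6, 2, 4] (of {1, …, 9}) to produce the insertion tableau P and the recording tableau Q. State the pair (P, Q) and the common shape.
P = [1, 2, 4] / [3, 5, 6] / [7, 9] / [8];  Q = [1, 2, 3] / [4, 5, 6] / [7, 9] / [8];  common shape = (3, 3, 2, 1)

Row-insert the values π_1, π_2, … into P one at a time, bumping the leftmost entry strictly greater than the inserted value down to the next row. The recording tableau Q records, in position (i, j), the step at which that cell was added to P.
  Insert 3 (step 1): P = [3];  Q = [1]
  Insert 8 (step 2): P = [3, 8];  Q = [1, 2]
  Insert 9 (step 3): P = [3, 8, 9];  Q = [1, 2, 3]
  Insert 1 (step 4): P = [1, 8, 9] / [3];  Q = [1, 2, 3] / [4]
  Insert 5 (step 5): P = [1, 5, 9] / [3, 8];  Q = [1, 2, 3] / [4, 5]
  Insert 7 (step 6): P = [1, 5, 7] / [3, 8, 9];  Q = [1, 2, 3] / [4, 5, 6]
  Insert 6 (step 7): P = [1, 5, 6] / [3, 7, 9] / [8];  Q = [1, 2, 3] / [4, 5, 6] / [7]
  Insert 2 (step 8): P = [1, 2, 6] / [3, 5, 9] / [7] / [8];  Q = [1, 2, 3] / [4, 5, 6] / [7] / [8]
  Insert 4 (step 9): P = [1, 2, 4] / [3, 5, 6] / [7, 9] / [8];  Q = [1, 2, 3] / [4, 5, 6] / [7, 9] / [8]
Final shape: (3, 3, 2, 1).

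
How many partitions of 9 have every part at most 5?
p(9, parts ≤ 5) = 23

Partitions of 9 with all parts ≤ 5: 5+4, 5+3+1, 5+2+2, 5+2+1+1, 5+1+1+1+1, 4+4+1, 4+3+2, 4+3+1+1, 4+2+2+1, 4+2+1+1+1, 4+1+1+1+1+1, 3+3+3, 3+3+2+1, 3+3+1+1+1, 3+2+2+2, 3+2+2+1+1, 3+2+1+1+1+1, 3+1+1+1+1+1+1, 2+2+2+2+1, 2+2+2+1+1+1, 2+2+1+1+1+1+1, 2+1+1+1+1+1+1+1, 1+1+1+1+1+1+1+1+1. Count = 23.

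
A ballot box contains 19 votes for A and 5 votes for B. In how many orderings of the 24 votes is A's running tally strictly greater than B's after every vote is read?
Strict-lead orderings = 24794

Total orderings of the 24 votes with 19 for A: C(24, 19) = 42504. By the Bertrand ballot formula (Cycle Lemma / reflection principle), the number of orderings in which A is strictly ahead of B throughout is (p − q)/(p + q) · C(p + q, p) = (19 − 5)/(19 + 5) · 42504 = 24794.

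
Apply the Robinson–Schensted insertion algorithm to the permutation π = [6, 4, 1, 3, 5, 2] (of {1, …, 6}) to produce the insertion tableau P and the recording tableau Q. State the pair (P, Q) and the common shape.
P = [1, 2, 5] / [3] / [4] / [6];  Q = [1, 4, 5] / [2] / [3] / [6];  common shape = (3, 1, 1, 1)

Row-insert the values π_1, π_2, … into P one at a time, bumping the leftmost entry strictly greater than the inserted value down to the next row. The recording tableau Q records, in position (i, j), the step at which that cell was added to P.
  Insert 6 (step 1): P = [6];  Q = [1]
  Insert 4 (step 2): P = [4] / [6];  Q = [1] / [2]
  Insert 1 (step 3): P = [1] / [4] / [6];  Q = [1] / [2] / [3]
  Insert 3 (step 4): P = [1, 3] / [4] / [6];  Q = [1, 4] / [2] / [3]
  Insert 5 (step 5): P = [1, 3, 5] / [4] / [6];  Q = [1, 4, 5] / [2] / [3]
  Insert 2 (step 6): P = [1, 2, 5] / [3] / [4] / [6];  Q = [1, 4, 5] / [2] / [3] / [6]
Final shape: (3, 1, 1, 1).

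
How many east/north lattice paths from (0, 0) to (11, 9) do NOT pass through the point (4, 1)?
Number of paths = 135785

Total paths from (0, 0) to (11, 9): C(20, 11) = 167960. Paths through (4, 1): (paths (0, 0) → (4, 1)) × (paths (4, 1) → (11, 9)) = C(5, 4) · C(15, 7) = 5 · 6435 = 32175. Avoidance count = 167960 − 32175 = 135785.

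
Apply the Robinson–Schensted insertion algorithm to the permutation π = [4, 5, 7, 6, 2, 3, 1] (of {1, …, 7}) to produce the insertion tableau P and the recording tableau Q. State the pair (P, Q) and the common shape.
P = [1, 3, 6] / [2, 5] / [4] / [7];  Q = [1, 2, 3] / [4, 6] / [5] / [7];  common shape = (3, 2, 1, 1)

Row-insert the values π_1, π_2, … into P one at a time, bumping the leftmost entry strictly greater than the inserted value down to the next row. The recording tableau Q records, in position (i, j), the step at which that cell was added to P.
  Insert 4 (step 1): P = [4];  Q = [1]
  Insert 5 (step 2): P = [4, 5];  Q = [1, 2]
  Insert 7 (step 3): P = [4, 5, 7];  Q = [1, 2, 3]
  Insert 6 (step 4): P = [4, 5, 6] / [7];  Q = [1, 2, 3] / [4]
  Insert 2 (step 5): P = [2, 5, 6] / [4] / [7];  Q = [1, 2, 3] / [4] / [5]
  Insert 3 (step 6): P = [2, 3, 6] / [4, 5] / [7];  Q = [1, 2, 3] / [4, 6] / [5]
  Insert 1 (step 7): P = [1, 3, 6] / [2, 5] / [4] / [7];  Q = [1, 2, 3] / [4, 6] / [5] / [7]
Final shape: (3, 2, 1, 1).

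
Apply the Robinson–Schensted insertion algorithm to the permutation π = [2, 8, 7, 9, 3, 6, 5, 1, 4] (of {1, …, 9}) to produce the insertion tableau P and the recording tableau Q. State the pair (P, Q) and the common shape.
P = [1, 3, 4] / [2, 5] / [6, 9] / [7] / [8];  Q = [1, 2, 4] / [3, 6] / [5, 9] / [7] / [8];  common shape = (3, 2, 2, 1, 1)

Row-insert the values π_1, π_2, … into P one at a time, bumping the leftmost entry strictly greater than the inserted value down to the next row. The recording tableau Q records, in position (i, j), the step at which that cell was added to P.
  Insert 2 (step 1): P = [2];  Q = [1]
  Insert 8 (step 2): P = [2, 8];  Q = [1, 2]
  Insert 7 (step 3): P = [2, 7] / [8];  Q = [1, 2] / [3]
  Insert 9 (step 4): P = [2, 7, 9] / [8];  Q = [1, 2, 4] / [3]
  Insert 3 (step 5): P = [2, 3, 9] / [7] / [8];  Q = [1, 2, 4] / [3] / [5]
  Insert 6 (step 6): P = [2, 3, 6] / [7, 9] / [8];  Q = [1, 2, 4] / [3, 6] / [5]
  Insert 5 (step 7): P = [2, 3, 5] / [6, 9] / [7] / [8];  Q = [1, 2, 4] / [3, 6] / [5] / [7]
  Insert 1 (step 8): P = [1, 3, 5] / [2, 9] / [6] / [7] / [8];  Q = [1, 2, 4] / [3, 6] / [5] / [7] / [8]
  Insert 4 (step 9): P = [1, 3, 4] / [2, 5] / [6, 9] / [7] / [8];  Q = [1, 2, 4] / [3, 6] / [5, 9] / [7] / [8]
Final shape: (3, 2, 2, 1, 1).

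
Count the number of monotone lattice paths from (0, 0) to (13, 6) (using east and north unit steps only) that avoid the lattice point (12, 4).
Number of paths = 21672

Total paths from (0, 0) to (13, 6): C(19, 13) = 27132. Paths through (12, 4): (paths (0, 0) → (12, 4)) × (paths (12, 4) → (13, 6)) = C(16, 12) · C(3, 1) = 1820 · 3 = 5460. Avoidance count = 27132 − 5460 = 21672.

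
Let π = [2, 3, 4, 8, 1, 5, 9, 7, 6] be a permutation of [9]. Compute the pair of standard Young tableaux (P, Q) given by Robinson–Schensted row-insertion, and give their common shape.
P = [1, 3, 4, 5, 6] / [2, 7, 9] / [8];  Q = [1, 2, 3, 4, 7] / [5, 6, 8] / [9];  common shape = (5, 3, 1)

Row-insert the values π_1, π_2, … into P one at a time, bumping the leftmost entry strictly greater than the inserted value down to the next row. The recording tableau Q records, in position (i, j), the step at which that cell was added to P.
  Insert 2 (step 1): P = [2];  Q = [1]
  Insert 3 (step 2): P = [2, 3];  Q = [1, 2]
  Insert 4 (step 3): P = [2, 3, 4];  Q = [1, 2, 3]
  Insert 8 (step 4): P = [2, 3, 4, 8];  Q = [1, 2, 3, 4]
  Insert 1 (step 5): P = [1, 3, 4, 8] / [2];  Q = [1, 2, 3, 4] / [5]
  Insert 5 (step 6): P = [1, 3, 4, 5] / [2, 8];  Q = [1, 2, 3, 4] / [5, 6]
  Insert 9 (step 7): P = [1, 3, 4, 5, 9] / [2, 8];  Q = [1, 2, 3, 4, 7] / [5, 6]
  Insert 7 (step 8): P = [1, 3, 4, 5, 7] / [2, 8, 9];  Q = [1, 2, 3, 4, 7] / [5, 6, 8]
  Insert 6 (step 9): P = [1, 3, 4, 5, 6] / [2, 7, 9] / [8];  Q = [1, 2, 3, 4, 7] / [5, 6, 8] / [9]
Final shape: (5, 3, 1).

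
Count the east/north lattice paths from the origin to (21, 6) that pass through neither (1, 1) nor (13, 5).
Number of paths = 145398

Inclusion–exclusion. Total paths: C(27, 21) = 296010. Through P₁: C(2, 1)·C(25, 20) = 106260. Through P₂: C(18, 13)·C(9, 8) = 77112. Since P₁ is strictly southwest of P₂, a monotone path through both must visit P₁ then P₂; paths through both = C(2, 1)·C(16, 12)·C(9, 8) = 32760. Avoid both = 296010 − 106260 − 77112 + 32760 = 145398.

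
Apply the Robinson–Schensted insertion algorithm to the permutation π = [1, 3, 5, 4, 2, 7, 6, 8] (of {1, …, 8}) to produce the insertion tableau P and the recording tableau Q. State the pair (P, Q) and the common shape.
P = [1, 2, 4, 6, 8] / [3, 7] / [5];  Q = [1, 2, 3, 6, 8] / [4, 7] / [5];  common shape = (5, 2, 1)

Row-insert the values π_1, π_2, … into P one at a time, bumping the leftmost entry strictly greater than the inserted value down to the next row. The recording tableau Q records, in position (i, j), the step at which that cell was added to P.
  Insert 1 (step 1): P = [1];  Q = [1]
  Insert 3 (step 2): P = [1, 3];  Q = [1, 2]
  Insert 5 (step 3): P = [1, 3, 5];  Q = [1, 2, 3]
  Insert 4 (step 4): P = [1, 3, 4] / [5];  Q = [1, 2, 3] / [4]
  Insert 2 (step 5): P = [1, 2, 4] / [3] / [5];  Q = [1, 2, 3] / [4] / [5]
  Insert 7 (step 6): P = [1, 2, 4, 7] / [3] / [5];  Q = [1, 2, 3, 6] / [4] / [5]
  Insert 6 (step 7): P = [1, 2, 4, 6] / [3, 7] / [5];  Q = [1, 2, 3, 6] / [4, 7] / [5]
  Insert 8 (step 8): P = [1, 2, 4, 6, 8] / [3, 7] / [5];  Q = [1, 2, 3, 6, 8] / [4, 7] / [5]
Final shape: (5, 2, 1).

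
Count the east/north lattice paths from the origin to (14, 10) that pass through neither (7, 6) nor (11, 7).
Number of paths = 930096

Inclusion–exclusion. Total paths: C(24, 14) = 1961256. Through P₁: C(13, 7)·C(11, 7) = 566280. Through P₂: C(18, 11)·C(6, 3) = 636480. Since P₁ is strictly southwest of P₂, a monotone path through both must visit P₁ then P₂; paths through both = C(13, 7)·C(5, 4)·C(6, 3) = 171600. Avoid both = 1961256 − 566280 − 636480 + 171600 = 930096.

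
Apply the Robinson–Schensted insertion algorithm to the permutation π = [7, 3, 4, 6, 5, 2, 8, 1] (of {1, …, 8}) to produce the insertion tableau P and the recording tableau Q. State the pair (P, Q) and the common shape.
P = [1, 4, 5, 8] / [2] / [3] / [6] / [7];  Q = [1, 3, 4, 7] / [2] / [5] / [6] / [8];  common shape = (4, 1, 1, 1, 1)

Row-insert the values π_1, π_2, … into P one at a time, bumping the leftmost entry strictly greater than the inserted value down to the next row. The recording tableau Q records, in position (i, j), the step at which that cell was added to P.
  Insert 7 (step 1): P = [7];  Q = [1]
  Insert 3 (step 2): P = [3] / [7];  Q = [1] / [2]
  Insert 4 (step 3): P = [3, 4] / [7];  Q = [1, 3] / [2]
  Insert 6 (step 4): P = [3, 4, 6] / [7];  Q = [1, 3, 4] / [2]
  Insert 5 (step 5): P = [3, 4, 5] / [6] / [7];  Q = [1, 3, 4] / [2] / [5]
  Insert 2 (step 6): P = [2, 4, 5] / [3] / [6] / [7];  Q = [1, 3, 4] / [2] / [5] / [6]
  Insert 8 (step 7): P = [2, 4, 5, 8] / [3] / [6] / [7];  Q = [1, 3, 4, 7] / [2] / [5] / [6]
  Insert 1 (step 8): P = [1, 4, 5, 8] / [2] / [3] / [6] / [7];  Q = [1, 3, 4, 7] / [2] / [5] / [6] / [8]
Final shape: (4, 1, 1, 1, 1).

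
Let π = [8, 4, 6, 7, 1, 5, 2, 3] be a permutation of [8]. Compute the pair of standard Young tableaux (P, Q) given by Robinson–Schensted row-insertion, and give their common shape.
P = [1, 2, 3] / [4, 5, 7] / [6] / [8];  Q = [1, 3, 4] / [2, 6, 8] / [5] / [7];  common shape = (3, 3, 1, 1)

Row-insert the values π_1, π_2, … into P one at a time, bumping the leftmost entry strictly greater than the inserted value down to the next row. The recording tableau Q records, in position (i, j), the step at which that cell was added to P.
  Insert 8 (step 1): P = [8];  Q = [1]
  Insert 4 (step 2): P = [4] / [8];  Q = [1] / [2]
  Insert 6 (step 3): P = [4, 6] / [8];  Q = [1, 3] / [2]
  Insert 7 (step 4): P = [4, 6, 7] / [8];  Q = [1, 3, 4] / [2]
  Insert 1 (step 5): P = [1, 6, 7] / [4] / [8];  Q = [1, 3, 4] / [2] / [5]
  Insert 5 (step 6): P = [1, 5, 7] / [4, 6] / [8];  Q = [1, 3, 4] / [2, 6] / [5]
  Insert 2 (step 7): P = [1, 2, 7] / [4, 5] / [6] / [8];  Q = [1, 3, 4] / [2, 6] / [5] / [7]
  Insert 3 (step 8): P = [1, 2, 3] / [4, 5, 7] / [6] / [8];  Q = [1, 3, 4] / [2, 6, 8] / [5] / [7]
Final shape: (3, 3, 1, 1).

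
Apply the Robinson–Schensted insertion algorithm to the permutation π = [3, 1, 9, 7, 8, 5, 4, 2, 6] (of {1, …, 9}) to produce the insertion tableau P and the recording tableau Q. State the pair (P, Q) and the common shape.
P = [1, 2, 6] / [3, 4, 8] / [5] / [7] / [9];  Q = [1, 3, 5] / [2, 4, 9] / [6] / [7] / [8];  common shape = (3, 3, 1, 1, 1)

Row-insert the values π_1, π_2, … into P one at a time, bumping the leftmost entry strictly greater than the inserted value down to the next row. The recording tableau Q records, in position (i, j), the step at which that cell was added to P.
  Insert 3 (step 1): P = [3];  Q = [1]
  Insert 1 (step 2): P = [1] / [3];  Q = [1] / [2]
  Insert 9 (step 3): P = [1, 9] / [3];  Q = [1, 3] / [2]
  Insert 7 (step 4): P = [1, 7] / [3, 9];  Q = [1, 3] / [2, 4]
  Insert 8 (step 5): P = [1, 7, 8] / [3, 9];  Q = [1, 3, 5] / [2, 4]
  Insert 5 (step 6): P = [1, 5, 8] / [3, 7] / [9];  Q = [1, 3, 5] / [2, 4] / [6]
  Insert 4 (step 7): P = [1, 4, 8] / [3, 5] / [7] / [9];  Q = [1, 3, 5] / [2, 4] / [6] / [7]
  Insert 2 (step 8): P = [1, 2, 8] / [3, 4] / [5] / [7] / [9];  Q = [1, 3, 5] / [2, 4] / [6] / [7] / [8]
  Insert 6 (step 9): P = [1, 2, 6] / [3, 4, 8] / [5] / [7] / [9];  Q = [1, 3, 5] / [2, 4, 9] / [6] / [7] / [8]
Final shape: (3, 3, 1, 1, 1).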